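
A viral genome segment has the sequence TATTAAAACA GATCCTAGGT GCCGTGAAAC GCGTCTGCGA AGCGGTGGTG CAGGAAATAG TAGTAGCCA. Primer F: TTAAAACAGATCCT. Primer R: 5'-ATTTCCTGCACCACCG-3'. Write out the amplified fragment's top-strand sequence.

5'-TTAAAACAGATCCTAGGTGCCGTGAAACGCGTCTGCGAAGCGGTGGTGCAGGAAAT-3'

The forward primer matches the template at positions 3–16.
The reverse primer's reverse complement is CGGTGGTGCAGGAAAT, which matches the template at positions 43–58.
The product is the template from position 3 through 58 (56 bp).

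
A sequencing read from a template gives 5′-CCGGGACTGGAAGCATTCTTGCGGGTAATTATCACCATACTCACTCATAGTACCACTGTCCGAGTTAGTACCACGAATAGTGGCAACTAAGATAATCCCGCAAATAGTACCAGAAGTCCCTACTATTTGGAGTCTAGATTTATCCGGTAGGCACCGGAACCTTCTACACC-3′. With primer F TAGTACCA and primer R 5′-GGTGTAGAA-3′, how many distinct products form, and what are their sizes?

Three products: 123 bp, 105 bp, 66 bp

The forward primer TAGTACCA matches the top strand at positions 48–55, 66–73, 105–112.
The reverse primer's reverse complement is TTCTACACC, matching at positions 162–170.
Each forward site pairs with the reverse site to give a product ending at position 170: sizes 123, 105, 66 bp.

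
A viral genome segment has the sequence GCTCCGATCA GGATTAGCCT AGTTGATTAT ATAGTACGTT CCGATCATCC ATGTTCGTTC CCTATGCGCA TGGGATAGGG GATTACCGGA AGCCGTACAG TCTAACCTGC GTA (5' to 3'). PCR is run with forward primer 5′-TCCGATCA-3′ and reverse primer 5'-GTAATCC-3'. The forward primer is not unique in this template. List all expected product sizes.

84 bp, 47 bp

The forward primer TCCGATCA matches the top strand at positions 3–10, 40–47.
The reverse primer's reverse complement is GGATTAC, matching at positions 80–86.
Each forward site pairs with the reverse site to give a product ending at position 86: sizes 84, 47 bp.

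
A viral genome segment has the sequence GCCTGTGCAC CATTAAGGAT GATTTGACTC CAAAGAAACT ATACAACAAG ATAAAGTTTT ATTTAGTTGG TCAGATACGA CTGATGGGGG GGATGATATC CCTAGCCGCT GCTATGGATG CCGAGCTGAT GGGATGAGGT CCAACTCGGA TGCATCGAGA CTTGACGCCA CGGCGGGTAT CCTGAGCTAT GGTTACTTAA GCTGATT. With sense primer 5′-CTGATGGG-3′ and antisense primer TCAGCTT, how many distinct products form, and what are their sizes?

Two products: 125 bp, 80 bp

The forward primer CTGATGGG matches the top strand at positions 81–88, 126–133.
The reverse primer's reverse complement is AAGCTGA, matching at positions 199–205.
Each forward site pairs with the reverse site to give a product ending at position 205: sizes 125, 80 bp.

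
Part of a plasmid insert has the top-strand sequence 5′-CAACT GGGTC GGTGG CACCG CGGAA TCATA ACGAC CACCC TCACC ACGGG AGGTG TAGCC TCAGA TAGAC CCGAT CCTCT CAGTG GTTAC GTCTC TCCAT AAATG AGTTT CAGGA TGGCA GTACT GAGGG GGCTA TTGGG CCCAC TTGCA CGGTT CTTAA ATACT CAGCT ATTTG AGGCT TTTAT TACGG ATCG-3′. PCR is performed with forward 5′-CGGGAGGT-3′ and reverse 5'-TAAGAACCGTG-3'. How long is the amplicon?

113 bp

The forward primer matches the template at positions 47–54.
Reverse complement of the reverse primer: CACGGTTCTTA. This occurs on the top strand at positions 149–159.
Product length = (reverse-primer end) − (forward-primer start) + 1 = 159 − 47 + 1 = 113 bp.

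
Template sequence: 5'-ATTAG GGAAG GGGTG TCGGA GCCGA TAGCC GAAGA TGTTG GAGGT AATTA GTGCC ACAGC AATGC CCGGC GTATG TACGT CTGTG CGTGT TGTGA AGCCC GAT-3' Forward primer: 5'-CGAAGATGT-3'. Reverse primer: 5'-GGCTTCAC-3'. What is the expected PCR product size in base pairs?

Forward primer CGAAGATGT is found on the top strand at positions 30–38.
Taking the reverse complement of GGCTTCAC gives GTGAAGCC, found at positions 92–99 on the template; the primer anneals here to the top strand with its 3' end pointing upstream.
The product runs from position 30 to position 99, so its length is 99 − 30 + 1 = 70 bp.

70 bp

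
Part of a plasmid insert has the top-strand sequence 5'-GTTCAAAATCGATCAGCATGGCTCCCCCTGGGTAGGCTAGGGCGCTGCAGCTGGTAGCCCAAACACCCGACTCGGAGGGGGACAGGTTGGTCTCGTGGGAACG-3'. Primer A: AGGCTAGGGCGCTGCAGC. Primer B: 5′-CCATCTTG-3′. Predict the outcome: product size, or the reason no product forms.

Primer B (CCATCTTG) does not match the top strand, and its reverse complement CAAGATGG does not match either.
With no annealing site for primer B, no amplification occurs.

No product — primer B has no binding site in the template.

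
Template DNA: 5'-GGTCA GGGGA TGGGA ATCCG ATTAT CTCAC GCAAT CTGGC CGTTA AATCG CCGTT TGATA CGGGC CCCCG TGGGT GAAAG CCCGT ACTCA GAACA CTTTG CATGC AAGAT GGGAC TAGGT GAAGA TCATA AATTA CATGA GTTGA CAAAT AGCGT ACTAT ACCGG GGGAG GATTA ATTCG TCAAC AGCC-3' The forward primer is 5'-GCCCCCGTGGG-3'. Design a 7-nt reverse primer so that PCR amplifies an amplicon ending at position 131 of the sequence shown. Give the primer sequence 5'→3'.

5'-TTATGAT-3'

The forward primer binds at positions 64–74; the product's 3' end on the top strand is position 131.
The reverse primer anneals to the top strand over positions 125–131, i.e. to ATCATAA.
Its sequence written 5'→3' is the reverse complement: TTATGAT.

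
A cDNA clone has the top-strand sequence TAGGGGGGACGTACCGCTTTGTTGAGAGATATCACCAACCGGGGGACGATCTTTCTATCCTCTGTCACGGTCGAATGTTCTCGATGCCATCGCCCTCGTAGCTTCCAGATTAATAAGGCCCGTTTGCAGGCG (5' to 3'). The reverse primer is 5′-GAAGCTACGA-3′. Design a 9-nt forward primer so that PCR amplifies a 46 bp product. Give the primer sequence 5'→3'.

5'-CTCTGTCAC-3'

The reverse primer's reverse complement TCGTAGCTTC matches the template at positions 96–105, so the product ends at position 105.
A 46 bp product then starts at position 105 − 46 + 1 = 60.
The forward primer is identical to the top strand there: CTCTGTCAC.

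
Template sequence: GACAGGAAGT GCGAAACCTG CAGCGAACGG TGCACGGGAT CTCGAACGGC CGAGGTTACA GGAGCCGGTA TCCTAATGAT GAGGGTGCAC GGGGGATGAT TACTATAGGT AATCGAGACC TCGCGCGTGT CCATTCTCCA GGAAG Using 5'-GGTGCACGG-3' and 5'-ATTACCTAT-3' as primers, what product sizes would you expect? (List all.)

The forward primer GGTGCACGG matches the top strand at positions 29–37, 84–92.
The reverse primer's reverse complement is ATAGGTAAT, matching at positions 105–113.
Each forward site pairs with the reverse site to give a product ending at position 113: sizes 85, 30 bp.

85 bp, 30 bp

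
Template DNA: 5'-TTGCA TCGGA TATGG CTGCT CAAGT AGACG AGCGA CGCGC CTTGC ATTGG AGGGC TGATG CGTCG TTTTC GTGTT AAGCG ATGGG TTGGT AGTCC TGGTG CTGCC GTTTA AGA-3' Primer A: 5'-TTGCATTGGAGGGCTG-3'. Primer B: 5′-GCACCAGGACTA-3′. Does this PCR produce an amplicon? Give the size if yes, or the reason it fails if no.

Primer A (TTGCATTGGAGGGCTG) matches the top strand at positions 42–57; it acts as a forward primer.
Primer B's reverse complement is TAGTCCTGGTGC, matching the top strand at positions 90–101; it acts as a reverse primer.
The 3' ends face each other across positions 42–101, giving a 60 bp product.

Yes — a 60 bp product.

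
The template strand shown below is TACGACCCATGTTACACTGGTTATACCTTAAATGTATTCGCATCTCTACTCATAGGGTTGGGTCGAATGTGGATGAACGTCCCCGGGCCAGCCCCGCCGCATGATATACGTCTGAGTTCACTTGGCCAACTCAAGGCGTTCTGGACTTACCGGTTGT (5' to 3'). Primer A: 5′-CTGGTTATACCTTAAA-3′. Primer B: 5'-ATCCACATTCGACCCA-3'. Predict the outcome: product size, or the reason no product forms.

Yes — a 58 bp product.

Primer A (CTGGTTATACCTTAAA) matches the top strand at positions 17–32; it acts as a forward primer.
Primer B's reverse complement is TGGGTCGAATGTGGAT, matching the top strand at positions 59–74; it acts as a reverse primer.
The 3' ends face each other across positions 17–74, giving a 58 bp product.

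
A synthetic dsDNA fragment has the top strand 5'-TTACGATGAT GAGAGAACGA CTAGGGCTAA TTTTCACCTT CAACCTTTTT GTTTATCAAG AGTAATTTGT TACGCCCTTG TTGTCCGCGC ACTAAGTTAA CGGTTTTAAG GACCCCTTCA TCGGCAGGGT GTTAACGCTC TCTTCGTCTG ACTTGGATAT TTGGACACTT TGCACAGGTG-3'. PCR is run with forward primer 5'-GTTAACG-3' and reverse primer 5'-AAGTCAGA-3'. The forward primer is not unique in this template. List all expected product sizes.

The forward primer GTTAACG matches the top strand at positions 96–102, 131–137.
The reverse primer's reverse complement is TCTGACTT, matching at positions 147–154.
Each forward site pairs with the reverse site to give a product ending at position 154: sizes 59, 24 bp.

59 bp, 24 bp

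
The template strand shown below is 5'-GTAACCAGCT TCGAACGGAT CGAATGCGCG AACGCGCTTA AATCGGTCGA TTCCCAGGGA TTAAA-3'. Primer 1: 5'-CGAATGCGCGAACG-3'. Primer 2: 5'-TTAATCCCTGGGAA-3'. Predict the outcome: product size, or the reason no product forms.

Primer 1 (CGAATGCGCGAACG) matches the top strand at positions 21–34; it acts as a forward primer.
Primer 2's reverse complement is TTCCCAGGGATTAA, matching the top strand at positions 51–64; it acts as a reverse primer.
The 3' ends face each other across positions 21–64, giving a 44 bp product.

Yes — a 44 bp product.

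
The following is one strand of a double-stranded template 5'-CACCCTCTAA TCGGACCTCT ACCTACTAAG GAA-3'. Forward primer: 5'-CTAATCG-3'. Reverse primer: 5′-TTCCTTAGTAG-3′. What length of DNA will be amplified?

Scanning the template, CTAATCG occurs at positions 7–13; this primer anneals to the bottom strand there with its 3' end pointing downstream.
The reverse primer's reverse complement is CTACTAAGGAA, which matches the template at positions 23–33.
Product length = (reverse-primer end) − (forward-primer start) + 1 = 33 − 7 + 1 = 27 bp.

27 bp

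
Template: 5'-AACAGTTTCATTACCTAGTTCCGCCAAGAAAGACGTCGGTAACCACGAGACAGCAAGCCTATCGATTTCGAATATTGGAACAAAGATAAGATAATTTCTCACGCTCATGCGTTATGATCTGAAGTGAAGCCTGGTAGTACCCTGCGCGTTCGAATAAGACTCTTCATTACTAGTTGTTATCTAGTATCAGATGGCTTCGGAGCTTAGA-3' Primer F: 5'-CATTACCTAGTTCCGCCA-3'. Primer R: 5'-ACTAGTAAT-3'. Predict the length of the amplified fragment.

The forward primer matches the template at positions 9–26.
Taking the reverse complement of ACTAGTAAT gives ATTACTAGT, found at positions 166–174 on the template; the primer anneals here to the top strand with its 3' end pointing upstream.
Amplicon spans positions 9–174: 166 bp.

166 bp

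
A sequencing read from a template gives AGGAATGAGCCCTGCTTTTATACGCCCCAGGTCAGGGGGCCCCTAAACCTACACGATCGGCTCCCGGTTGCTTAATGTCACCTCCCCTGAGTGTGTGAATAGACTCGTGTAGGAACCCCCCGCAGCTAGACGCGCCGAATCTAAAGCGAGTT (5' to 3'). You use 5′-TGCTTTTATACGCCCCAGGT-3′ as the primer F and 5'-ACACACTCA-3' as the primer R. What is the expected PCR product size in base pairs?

The forward primer matches the template at positions 13–32.
Reverse complement of the reverse primer: TGAGTGTGT. This occurs on the top strand at positions 88–96.
Amplicon spans positions 13–96: 84 bp.

84 bp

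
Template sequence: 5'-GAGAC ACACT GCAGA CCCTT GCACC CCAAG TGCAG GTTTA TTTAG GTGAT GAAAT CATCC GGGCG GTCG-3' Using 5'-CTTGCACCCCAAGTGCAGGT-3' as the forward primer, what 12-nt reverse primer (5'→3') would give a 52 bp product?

The forward primer binds at positions 18–37, so a 52 bp product ends at position 18 + 52 − 1 = 69.
The reverse primer anneals to the top strand over positions 58–69, i.e. to TCCGGGCGGTCG.
Its sequence written 5'→3' is the reverse complement: CGACCGCCCGGA.

5'-CGACCGCCCGGA-3'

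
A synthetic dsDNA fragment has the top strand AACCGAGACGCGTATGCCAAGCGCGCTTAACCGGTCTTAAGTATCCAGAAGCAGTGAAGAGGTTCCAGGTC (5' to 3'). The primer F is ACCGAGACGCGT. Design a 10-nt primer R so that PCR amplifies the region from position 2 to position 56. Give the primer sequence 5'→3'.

The product's 3' end on the top strand is position 56.
The reverse primer anneals to the top strand over positions 47–56, i.e. to AGAAGCAGTG.
Its sequence written 5'→3' is the reverse complement: CACTGCTTCT.

5'-CACTGCTTCT-3'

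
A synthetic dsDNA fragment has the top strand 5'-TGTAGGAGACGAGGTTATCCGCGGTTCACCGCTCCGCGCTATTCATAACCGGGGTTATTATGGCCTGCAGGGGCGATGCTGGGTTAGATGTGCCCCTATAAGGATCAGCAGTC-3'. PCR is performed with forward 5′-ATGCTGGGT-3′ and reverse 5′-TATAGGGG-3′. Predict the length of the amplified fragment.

Scanning the template, ATGCTGGGT occurs at positions 76–84; this primer anneals to the bottom strand there with its 3' end pointing downstream.
Reverse complement of the reverse primer: CCCCTATA. This occurs on the top strand at positions 93–100.
Amplicon spans positions 76–100: 25 bp.

25 bp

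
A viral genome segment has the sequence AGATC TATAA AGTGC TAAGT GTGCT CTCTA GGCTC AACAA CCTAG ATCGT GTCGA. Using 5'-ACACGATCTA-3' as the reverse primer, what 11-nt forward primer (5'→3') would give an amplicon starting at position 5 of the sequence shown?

The reverse primer's reverse complement TAGATCGTGT matches the template at positions 43–52; the product starts at position 5.
The forward primer is identical to the top strand over positions 5–15: CTATAAAGTGC.

5'-CTATAAAGTGC-3'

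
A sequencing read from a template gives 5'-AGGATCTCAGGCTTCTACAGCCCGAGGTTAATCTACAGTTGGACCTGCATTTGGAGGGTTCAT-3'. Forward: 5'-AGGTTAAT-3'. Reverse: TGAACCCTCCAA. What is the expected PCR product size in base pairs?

Forward primer AGGTTAAT is found on the top strand at positions 25–32.
Taking the reverse complement of TGAACCCTCCAA gives TTGGAGGGTTCA, found at positions 51–62 on the template; the primer anneals here to the top strand with its 3' end pointing upstream.
Product length = (reverse-primer end) − (forward-primer start) + 1 = 62 − 25 + 1 = 38 bp.

38 bp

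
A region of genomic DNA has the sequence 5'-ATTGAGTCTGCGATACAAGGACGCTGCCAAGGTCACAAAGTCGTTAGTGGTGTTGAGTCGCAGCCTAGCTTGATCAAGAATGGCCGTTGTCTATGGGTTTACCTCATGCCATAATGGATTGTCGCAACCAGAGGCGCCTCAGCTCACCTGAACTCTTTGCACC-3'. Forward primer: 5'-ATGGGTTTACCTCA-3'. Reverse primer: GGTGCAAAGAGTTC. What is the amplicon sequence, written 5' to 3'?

5'-ATGGGTTTACCTCATGCCATAATGGATTGTCGCAACCAGAGGCGCCTCAGCTCACCTGAACTCTTTGCACC-3'

Scanning the template, ATGGGTTTACCTCA occurs at positions 93–106; this primer anneals to the bottom strand there with its 3' end pointing downstream.
Reverse complement of the reverse primer: GAACTCTTTGCACC. This occurs on the top strand at positions 150–163.
The product is the template from position 93 through 163 (71 bp).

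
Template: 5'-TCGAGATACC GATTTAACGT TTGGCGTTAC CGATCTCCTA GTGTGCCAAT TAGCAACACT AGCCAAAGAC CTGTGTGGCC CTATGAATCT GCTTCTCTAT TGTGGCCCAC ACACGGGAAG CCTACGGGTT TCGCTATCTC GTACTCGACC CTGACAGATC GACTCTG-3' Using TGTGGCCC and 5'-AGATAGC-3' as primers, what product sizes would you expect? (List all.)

The forward primer TGTGGCCC matches the top strand at positions 74–81, 101–108.
The reverse primer's reverse complement is GCTATCT, matching at positions 133–139.
Each forward site pairs with the reverse site to give a product ending at position 139: sizes 66, 39 bp.

66 bp, 39 bp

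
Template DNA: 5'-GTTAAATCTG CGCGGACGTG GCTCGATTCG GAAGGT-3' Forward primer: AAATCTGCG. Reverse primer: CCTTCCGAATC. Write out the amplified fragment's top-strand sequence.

Scanning the template, AAATCTGCG occurs at positions 4–12; this primer anneals to the bottom strand there with its 3' end pointing downstream.
Taking the reverse complement of CCTTCCGAATC gives GATTCGGAAGG, found at positions 25–35 on the template; the primer anneals here to the top strand with its 3' end pointing upstream.
The product is the template from position 4 through 35 (32 bp).

5'-AAATCTGCGCGGACGTGGCTCGATTCGGAAGG-3'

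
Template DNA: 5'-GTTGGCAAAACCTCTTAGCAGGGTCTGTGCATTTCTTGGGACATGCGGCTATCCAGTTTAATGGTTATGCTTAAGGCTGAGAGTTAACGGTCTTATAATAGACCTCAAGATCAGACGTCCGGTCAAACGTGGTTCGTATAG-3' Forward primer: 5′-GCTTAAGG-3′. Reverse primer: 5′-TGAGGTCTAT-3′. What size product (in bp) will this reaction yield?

The forward primer matches the template at positions 69–76.
Taking the reverse complement of TGAGGTCTAT gives ATAGACCTCA, found at positions 98–107 on the template; the primer anneals here to the top strand with its 3' end pointing upstream.
Product length = (reverse-primer end) − (forward-primer start) + 1 = 107 − 69 + 1 = 39 bp.

39 bp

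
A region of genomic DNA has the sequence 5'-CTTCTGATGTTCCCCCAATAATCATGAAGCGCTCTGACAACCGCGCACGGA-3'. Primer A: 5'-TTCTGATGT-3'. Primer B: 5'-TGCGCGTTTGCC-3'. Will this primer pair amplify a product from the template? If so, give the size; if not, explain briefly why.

No product — primer B has no binding site in the template.

Primer B (TGCGCGTTTGCC) does not match the top strand, and its reverse complement GGCAAACGCGCA does not match either.
With no annealing site for primer B, no amplification occurs.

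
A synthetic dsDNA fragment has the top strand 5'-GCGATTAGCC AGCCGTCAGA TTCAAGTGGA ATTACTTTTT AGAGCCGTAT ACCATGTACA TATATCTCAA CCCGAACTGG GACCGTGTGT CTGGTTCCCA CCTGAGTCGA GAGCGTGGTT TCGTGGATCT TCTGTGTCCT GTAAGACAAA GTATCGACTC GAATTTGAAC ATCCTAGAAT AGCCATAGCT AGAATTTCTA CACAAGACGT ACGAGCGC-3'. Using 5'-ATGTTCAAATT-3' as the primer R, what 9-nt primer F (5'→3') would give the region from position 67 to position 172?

5'-TCAACCCGA-3'

The reverse primer's reverse complement AATTTGAACAT matches the template at positions 162–172; the product starts at position 67.
The forward primer is identical to the top strand over positions 67–75: TCAACCCGA.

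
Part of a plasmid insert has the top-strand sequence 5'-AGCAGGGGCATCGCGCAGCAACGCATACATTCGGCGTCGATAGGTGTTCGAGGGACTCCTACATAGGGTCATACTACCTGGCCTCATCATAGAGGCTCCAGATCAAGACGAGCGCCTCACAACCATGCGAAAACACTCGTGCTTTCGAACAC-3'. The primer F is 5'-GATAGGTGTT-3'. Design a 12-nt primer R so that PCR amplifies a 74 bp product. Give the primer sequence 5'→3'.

5'-CTCGTCTTGATC-3'

The forward primer binds at positions 39–48, so a 74 bp product ends at position 39 + 74 − 1 = 112.
The reverse primer anneals to the top strand over positions 101–112, i.e. to GATCAAGACGAG.
Its sequence written 5'→3' is the reverse complement: CTCGTCTTGATC.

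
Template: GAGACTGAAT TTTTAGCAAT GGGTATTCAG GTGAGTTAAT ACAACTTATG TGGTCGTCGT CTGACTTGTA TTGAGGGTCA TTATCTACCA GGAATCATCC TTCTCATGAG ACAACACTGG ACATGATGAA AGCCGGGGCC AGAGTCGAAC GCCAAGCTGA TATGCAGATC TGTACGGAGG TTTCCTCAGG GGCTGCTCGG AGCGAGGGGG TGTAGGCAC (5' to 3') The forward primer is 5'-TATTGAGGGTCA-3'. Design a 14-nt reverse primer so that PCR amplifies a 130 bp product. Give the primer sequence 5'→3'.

5'-GAGCAGCCCCTGAG-3'

The forward primer binds at positions 69–80, so a 130 bp product ends at position 69 + 130 − 1 = 198.
The reverse primer anneals to the top strand over positions 185–198, i.e. to CTCAGGGGCTGCTC.
Its sequence written 5'→3' is the reverse complement: GAGCAGCCCCTGAG.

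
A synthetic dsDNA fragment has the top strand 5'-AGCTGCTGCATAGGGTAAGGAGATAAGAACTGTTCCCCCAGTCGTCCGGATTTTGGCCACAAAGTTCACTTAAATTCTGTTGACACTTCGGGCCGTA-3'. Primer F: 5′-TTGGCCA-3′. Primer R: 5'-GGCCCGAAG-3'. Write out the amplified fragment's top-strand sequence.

The forward primer matches the template at positions 53–59.
The reverse primer's reverse complement is CTTCGGGCC, which matches the template at positions 86–94.
The product is the template from position 53 through 94 (42 bp).

5'-TTGGCCACAAAGTTCACTTAAATTCTGTTGACACTTCGGGCC-3'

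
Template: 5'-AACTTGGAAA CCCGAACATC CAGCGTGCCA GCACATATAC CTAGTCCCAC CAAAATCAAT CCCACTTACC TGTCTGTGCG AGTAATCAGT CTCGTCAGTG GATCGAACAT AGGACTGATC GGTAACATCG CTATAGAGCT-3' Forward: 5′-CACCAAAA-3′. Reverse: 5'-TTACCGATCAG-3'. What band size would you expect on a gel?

The forward primer matches the template at positions 48–55.
Reverse complement of the reverse primer: CTGATCGGTAA. This occurs on the top strand at positions 115–125.
Amplicon spans positions 48–125: 78 bp.

78 bp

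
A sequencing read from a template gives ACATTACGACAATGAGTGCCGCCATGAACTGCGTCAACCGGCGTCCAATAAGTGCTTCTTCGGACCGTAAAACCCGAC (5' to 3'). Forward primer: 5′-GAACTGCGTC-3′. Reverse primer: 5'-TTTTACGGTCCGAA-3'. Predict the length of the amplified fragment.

47 bp

The forward primer matches the template at positions 26–35.
The reverse primer's reverse complement is TTCGGACCGTAAAA, which matches the template at positions 59–72.
The product runs from position 26 to position 72, so its length is 72 − 26 + 1 = 47 bp.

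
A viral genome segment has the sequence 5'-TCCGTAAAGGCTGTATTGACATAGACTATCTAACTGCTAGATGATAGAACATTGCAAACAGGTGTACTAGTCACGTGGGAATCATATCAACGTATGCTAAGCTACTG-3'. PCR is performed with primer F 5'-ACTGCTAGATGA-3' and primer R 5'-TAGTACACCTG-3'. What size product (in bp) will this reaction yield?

Forward primer ACTGCTAGATGA is found on the top strand at positions 33–44.
Reverse complement of the reverse primer: CAGGTGTACTA. This occurs on the top strand at positions 59–69.
The product runs from position 33 to position 69, so its length is 69 − 33 + 1 = 37 bp.

37 bp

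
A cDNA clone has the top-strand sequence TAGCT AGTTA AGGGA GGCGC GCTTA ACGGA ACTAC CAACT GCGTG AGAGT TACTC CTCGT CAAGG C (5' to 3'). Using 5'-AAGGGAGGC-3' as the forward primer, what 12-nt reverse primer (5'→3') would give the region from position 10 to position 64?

5'-CTTGACGAGGAG-3'

The product's 3' end on the top strand is position 64.
The reverse primer anneals to the top strand over positions 53–64, i.e. to CTCCTCGTCAAG.
Its sequence written 5'→3' is the reverse complement: CTTGACGAGGAG.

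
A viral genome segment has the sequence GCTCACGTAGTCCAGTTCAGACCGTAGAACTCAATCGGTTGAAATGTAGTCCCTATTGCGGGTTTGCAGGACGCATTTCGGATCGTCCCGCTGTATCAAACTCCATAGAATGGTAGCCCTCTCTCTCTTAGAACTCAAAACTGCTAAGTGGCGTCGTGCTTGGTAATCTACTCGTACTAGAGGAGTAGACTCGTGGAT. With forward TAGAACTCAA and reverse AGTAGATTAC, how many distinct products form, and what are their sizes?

Two products: 148 bp, 44 bp

The forward primer TAGAACTCAA matches the top strand at positions 25–34, 129–138.
The reverse primer's reverse complement is GTAATCTACT, matching at positions 163–172.
Each forward site pairs with the reverse site to give a product ending at position 172: sizes 148, 44 bp.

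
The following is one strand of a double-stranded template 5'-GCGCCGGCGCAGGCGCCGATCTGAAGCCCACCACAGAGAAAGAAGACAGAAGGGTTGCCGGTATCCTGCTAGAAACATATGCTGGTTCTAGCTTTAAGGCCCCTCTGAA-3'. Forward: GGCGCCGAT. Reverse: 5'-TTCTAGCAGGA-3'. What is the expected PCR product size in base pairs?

63 bp

The forward primer matches the template at positions 12–20.
Taking the reverse complement of TTCTAGCAGGA gives TCCTGCTAGAA, found at positions 64–74 on the template; the primer anneals here to the top strand with its 3' end pointing upstream.
The product runs from position 12 to position 74, so its length is 74 − 12 + 1 = 63 bp.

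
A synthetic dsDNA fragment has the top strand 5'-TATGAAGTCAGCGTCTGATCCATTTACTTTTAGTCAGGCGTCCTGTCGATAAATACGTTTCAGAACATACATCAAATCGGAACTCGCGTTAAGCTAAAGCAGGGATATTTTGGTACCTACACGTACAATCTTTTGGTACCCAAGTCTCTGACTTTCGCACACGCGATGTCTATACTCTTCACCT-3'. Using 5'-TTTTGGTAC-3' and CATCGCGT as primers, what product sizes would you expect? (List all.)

The forward primer TTTTGGTAC matches the top strand at positions 108–116, 131–139.
The reverse primer's reverse complement is ACGCGATG, matching at positions 161–168.
Each forward site pairs with the reverse site to give a product ending at position 168: sizes 61, 38 bp.

61 bp, 38 bp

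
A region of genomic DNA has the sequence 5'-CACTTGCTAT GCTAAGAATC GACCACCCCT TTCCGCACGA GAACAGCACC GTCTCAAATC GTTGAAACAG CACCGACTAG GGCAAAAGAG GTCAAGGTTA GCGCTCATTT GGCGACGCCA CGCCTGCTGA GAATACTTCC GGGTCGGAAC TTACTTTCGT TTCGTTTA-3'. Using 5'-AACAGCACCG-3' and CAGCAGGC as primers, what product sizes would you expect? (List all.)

88 bp, 64 bp

The forward primer AACAGCACCG matches the top strand at positions 42–51, 66–75.
The reverse primer's reverse complement is GCCTGCTG, matching at positions 122–129.
Each forward site pairs with the reverse site to give a product ending at position 129: sizes 88, 64 bp.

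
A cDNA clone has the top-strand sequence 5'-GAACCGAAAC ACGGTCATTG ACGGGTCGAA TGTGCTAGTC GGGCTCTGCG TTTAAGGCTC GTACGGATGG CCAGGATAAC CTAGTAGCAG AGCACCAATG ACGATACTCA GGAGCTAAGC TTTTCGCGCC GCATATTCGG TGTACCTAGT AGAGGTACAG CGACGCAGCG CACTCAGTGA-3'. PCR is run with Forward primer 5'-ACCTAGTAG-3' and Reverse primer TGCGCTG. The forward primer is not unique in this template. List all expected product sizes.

The forward primer ACCTAGTAG matches the top strand at positions 79–87, 144–152.
The reverse primer's reverse complement is CAGCGCA, matching at positions 166–172.
Each forward site pairs with the reverse site to give a product ending at position 172: sizes 94, 29 bp.

94 bp, 29 bp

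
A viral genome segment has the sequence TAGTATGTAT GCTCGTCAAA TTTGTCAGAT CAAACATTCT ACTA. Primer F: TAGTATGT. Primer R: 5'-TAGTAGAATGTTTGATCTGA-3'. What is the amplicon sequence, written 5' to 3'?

5'-TAGTATGTATGCTCGTCAAATTTGTCAGATCAAACATTCTACTA-3'

Forward primer TAGTATGT is found on the top strand at positions 1–8.
The reverse primer's reverse complement is TCAGATCAAACATTCTACTA, which matches the template at positions 25–44.
The product is the template from position 1 through 44 (44 bp).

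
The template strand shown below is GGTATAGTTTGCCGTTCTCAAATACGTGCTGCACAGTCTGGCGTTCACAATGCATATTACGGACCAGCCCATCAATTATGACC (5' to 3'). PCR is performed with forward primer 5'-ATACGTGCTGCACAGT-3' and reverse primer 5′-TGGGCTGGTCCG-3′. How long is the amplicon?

The forward primer matches the template at positions 22–37.
Reverse complement of the reverse primer: CGGACCAGCCCA. This occurs on the top strand at positions 60–71.
The product runs from position 22 to position 71, so its length is 71 − 22 + 1 = 50 bp.

50 bp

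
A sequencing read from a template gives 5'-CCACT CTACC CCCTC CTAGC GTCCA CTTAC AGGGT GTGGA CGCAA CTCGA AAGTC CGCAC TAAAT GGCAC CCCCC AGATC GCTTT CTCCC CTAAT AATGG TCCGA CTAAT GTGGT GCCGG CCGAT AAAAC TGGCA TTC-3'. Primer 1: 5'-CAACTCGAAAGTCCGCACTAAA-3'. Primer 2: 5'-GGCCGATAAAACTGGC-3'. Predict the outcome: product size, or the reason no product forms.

Primer 1 (CAACTCGAAAGTCCGCACTAAA) matches the top strand at positions 43–64 (3' end points downstream).
Primer 2 (GGCCGATAAAACTGGC) also matches the top strand directly, at positions 119–134 — its reverse complement GCCAGTTTTATCGGCC is not present.
Both primers anneal to the bottom strand with 3' ends pointing the same way, so neither can prime synthesis back toward the other.

No product — both primers anneal to the same strand and extend in the same direction.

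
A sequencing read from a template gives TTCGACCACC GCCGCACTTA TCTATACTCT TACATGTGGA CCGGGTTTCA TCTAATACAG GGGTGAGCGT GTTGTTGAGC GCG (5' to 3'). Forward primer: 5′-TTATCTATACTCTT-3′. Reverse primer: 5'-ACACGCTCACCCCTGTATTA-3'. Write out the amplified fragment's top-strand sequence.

5'-TTATCTATACTCTTACATGTGGACCGGGTTTCATCTAATACAGGGGTGAGCGTGT-3'

Forward primer TTATCTATACTCTT is found on the top strand at positions 18–31.
Taking the reverse complement of ACACGCTCACCCCTGTATTA gives TAATACAGGGGTGAGCGTGT, found at positions 53–72 on the template; the primer anneals here to the top strand with its 3' end pointing upstream.
The product is the template from position 18 through 72 (55 bp).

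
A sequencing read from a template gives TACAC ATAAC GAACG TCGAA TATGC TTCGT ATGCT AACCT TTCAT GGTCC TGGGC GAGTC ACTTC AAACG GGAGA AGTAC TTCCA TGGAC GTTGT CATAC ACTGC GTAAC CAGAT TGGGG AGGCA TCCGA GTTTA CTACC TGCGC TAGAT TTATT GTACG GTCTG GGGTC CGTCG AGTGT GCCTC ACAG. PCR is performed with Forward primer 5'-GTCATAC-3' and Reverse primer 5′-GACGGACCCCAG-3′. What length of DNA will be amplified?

Forward primer GTCATAC is found on the top strand at positions 94–100.
Reverse complement of the reverse primer: CTGGGGTCCGTC. This occurs on the top strand at positions 163–174.
Amplicon spans positions 94–174: 81 bp.

81 bp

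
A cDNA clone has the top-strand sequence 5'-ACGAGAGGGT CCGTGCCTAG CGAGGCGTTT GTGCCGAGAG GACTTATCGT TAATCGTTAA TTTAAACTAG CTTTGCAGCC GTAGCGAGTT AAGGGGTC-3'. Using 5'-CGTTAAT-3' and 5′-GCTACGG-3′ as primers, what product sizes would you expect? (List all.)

38 bp, 31 bp

The forward primer CGTTAAT matches the top strand at positions 48–54, 55–61.
The reverse primer's reverse complement is CCGTAGC, matching at positions 79–85.
Each forward site pairs with the reverse site to give a product ending at position 85: sizes 38, 31 bp.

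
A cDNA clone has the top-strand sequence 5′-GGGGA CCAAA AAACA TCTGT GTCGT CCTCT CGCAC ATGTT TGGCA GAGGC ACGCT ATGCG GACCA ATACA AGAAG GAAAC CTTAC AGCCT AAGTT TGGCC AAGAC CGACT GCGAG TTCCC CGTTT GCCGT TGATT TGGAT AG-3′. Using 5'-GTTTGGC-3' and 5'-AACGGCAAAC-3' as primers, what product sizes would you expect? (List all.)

94 bp, 39 bp

The forward primer GTTTGGC matches the top strand at positions 38–44, 93–99.
The reverse primer's reverse complement is GTTTGCCGTT, matching at positions 122–131.
Each forward site pairs with the reverse site to give a product ending at position 131: sizes 94, 39 bp.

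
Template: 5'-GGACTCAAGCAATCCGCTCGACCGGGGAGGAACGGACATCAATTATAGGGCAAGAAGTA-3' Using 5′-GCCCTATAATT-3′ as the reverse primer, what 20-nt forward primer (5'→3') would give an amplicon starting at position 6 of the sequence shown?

The reverse primer's reverse complement AATTATAGGGC matches the template at positions 41–51; the product starts at position 6.
The forward primer is identical to the top strand over positions 6–25: CAAGCAATCCGCTCGACCGG.

5'-CAAGCAATCCGCTCGACCGG-3'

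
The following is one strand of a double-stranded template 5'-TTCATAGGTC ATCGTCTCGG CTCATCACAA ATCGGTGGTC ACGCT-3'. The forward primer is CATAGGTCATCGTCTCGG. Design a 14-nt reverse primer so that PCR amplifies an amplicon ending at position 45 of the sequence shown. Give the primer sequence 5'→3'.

The forward primer binds at positions 3–20; the product's 3' end on the top strand is position 45.
The reverse primer anneals to the top strand over positions 32–45, i.e. to TCGGTGGTCACGCT.
Its sequence written 5'→3' is the reverse complement: AGCGTGACCACCGA.

5'-AGCGTGACCACCGA-3'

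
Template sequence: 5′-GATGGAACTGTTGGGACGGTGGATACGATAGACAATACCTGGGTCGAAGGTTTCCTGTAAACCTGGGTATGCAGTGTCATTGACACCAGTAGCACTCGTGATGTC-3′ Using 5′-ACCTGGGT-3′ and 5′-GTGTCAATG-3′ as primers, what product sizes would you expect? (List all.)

The forward primer ACCTGGGT matches the top strand at positions 37–44, 61–68.
The reverse primer's reverse complement is CATTGACAC, matching at positions 78–86.
Each forward site pairs with the reverse site to give a product ending at position 86: sizes 50, 26 bp.

50 bp, 26 bp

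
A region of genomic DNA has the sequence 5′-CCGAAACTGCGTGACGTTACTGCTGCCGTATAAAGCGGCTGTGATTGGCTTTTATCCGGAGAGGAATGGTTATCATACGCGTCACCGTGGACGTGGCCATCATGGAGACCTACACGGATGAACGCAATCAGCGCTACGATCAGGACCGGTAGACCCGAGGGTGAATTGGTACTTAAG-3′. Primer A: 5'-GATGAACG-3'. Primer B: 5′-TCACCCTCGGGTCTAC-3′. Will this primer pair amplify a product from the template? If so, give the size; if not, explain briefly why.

Yes — a 48 bp product.

Primer A (GATGAACG) matches the top strand at positions 117–124; it acts as a forward primer.
Primer B's reverse complement is GTAGACCCGAGGGTGA, matching the top strand at positions 149–164; it acts as a reverse primer.
The 3' ends face each other across positions 117–164, giving a 48 bp product.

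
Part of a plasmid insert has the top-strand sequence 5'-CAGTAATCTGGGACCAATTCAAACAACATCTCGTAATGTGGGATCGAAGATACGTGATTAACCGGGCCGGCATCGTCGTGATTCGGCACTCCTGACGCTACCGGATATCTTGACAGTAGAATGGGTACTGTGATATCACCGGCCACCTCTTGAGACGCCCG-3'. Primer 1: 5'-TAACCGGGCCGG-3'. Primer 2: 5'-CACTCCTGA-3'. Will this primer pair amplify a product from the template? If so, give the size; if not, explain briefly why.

Primer 1 (TAACCGGGCCGG) matches the top strand at positions 59–70 (3' end points downstream).
Primer 2 (CACTCCTGA) also matches the top strand directly, at positions 87–95 — its reverse complement TCAGGAGTG is not present.
Both primers anneal to the bottom strand with 3' ends pointing the same way, so neither can prime synthesis back toward the other.

No product — both primers anneal to the same strand and extend in the same direction.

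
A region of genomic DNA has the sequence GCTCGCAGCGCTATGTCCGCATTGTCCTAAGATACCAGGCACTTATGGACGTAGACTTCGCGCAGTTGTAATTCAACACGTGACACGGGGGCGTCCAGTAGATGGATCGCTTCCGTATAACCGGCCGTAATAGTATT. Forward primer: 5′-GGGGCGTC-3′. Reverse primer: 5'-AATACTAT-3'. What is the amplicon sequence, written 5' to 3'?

The forward primer matches the template at positions 88–95.
Reverse complement of the reverse primer: ATAGTATT. This occurs on the top strand at positions 130–137.
The product is the template from position 88 through 137 (50 bp).

5'-GGGGCGTCCAGTAGATGGATCGCTTCCGTATAACCGGCCGTAATAGTATT-3'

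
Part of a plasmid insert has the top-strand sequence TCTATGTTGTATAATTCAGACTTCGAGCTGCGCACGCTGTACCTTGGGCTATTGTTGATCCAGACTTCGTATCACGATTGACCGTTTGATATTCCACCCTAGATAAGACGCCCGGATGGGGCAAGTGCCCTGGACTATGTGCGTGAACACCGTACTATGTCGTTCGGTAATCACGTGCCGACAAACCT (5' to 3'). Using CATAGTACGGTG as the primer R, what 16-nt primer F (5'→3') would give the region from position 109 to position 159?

5'-CGCCCGGATGGGGCAA-3'

The reverse primer's reverse complement CACCGTACTATG matches the template at positions 148–159; the product starts at position 109.
The forward primer is identical to the top strand over positions 109–124: CGCCCGGATGGGGCAA.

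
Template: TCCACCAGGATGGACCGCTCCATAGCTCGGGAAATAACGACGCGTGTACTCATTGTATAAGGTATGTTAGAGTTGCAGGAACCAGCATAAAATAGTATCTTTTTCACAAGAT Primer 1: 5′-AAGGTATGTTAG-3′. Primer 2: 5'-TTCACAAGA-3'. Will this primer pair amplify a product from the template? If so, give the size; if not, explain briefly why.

Primer 1 (AAGGTATGTTAG) matches the top strand at positions 59–70 (3' end points downstream).
Primer 2 (TTCACAAGA) also matches the top strand directly, at positions 103–111 — its reverse complement TCTTGTGAA is not present.
Both primers anneal to the bottom strand with 3' ends pointing the same way, so neither can prime synthesis back toward the other.

No product — both primers anneal to the same strand and extend in the same direction.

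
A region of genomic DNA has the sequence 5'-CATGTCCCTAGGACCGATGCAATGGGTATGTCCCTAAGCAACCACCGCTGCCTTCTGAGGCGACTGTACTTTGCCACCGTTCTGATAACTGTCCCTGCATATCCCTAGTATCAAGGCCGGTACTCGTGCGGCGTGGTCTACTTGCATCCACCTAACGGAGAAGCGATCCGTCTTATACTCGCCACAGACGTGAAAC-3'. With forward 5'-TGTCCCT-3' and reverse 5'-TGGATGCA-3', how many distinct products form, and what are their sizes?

Three products: 148 bp, 122 bp, 61 bp

The forward primer TGTCCCT matches the top strand at positions 3–9, 29–35, 90–96.
The reverse primer's reverse complement is TGCATCCA, matching at positions 143–150.
Each forward site pairs with the reverse site to give a product ending at position 150: sizes 148, 122, 61 bp.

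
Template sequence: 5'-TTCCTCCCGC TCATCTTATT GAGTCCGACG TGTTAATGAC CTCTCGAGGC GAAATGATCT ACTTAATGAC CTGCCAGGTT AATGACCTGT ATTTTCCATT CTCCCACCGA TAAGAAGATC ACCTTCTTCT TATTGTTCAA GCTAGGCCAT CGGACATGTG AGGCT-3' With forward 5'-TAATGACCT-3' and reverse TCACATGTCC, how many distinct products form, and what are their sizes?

The forward primer TAATGACCT matches the top strand at positions 34–42, 64–72, 80–88.
The reverse primer's reverse complement is GGACATGTGA, matching at positions 152–161.
Each forward site pairs with the reverse site to give a product ending at position 161: sizes 128, 98, 82 bp.

Three products: 128 bp, 98 bp, 82 bp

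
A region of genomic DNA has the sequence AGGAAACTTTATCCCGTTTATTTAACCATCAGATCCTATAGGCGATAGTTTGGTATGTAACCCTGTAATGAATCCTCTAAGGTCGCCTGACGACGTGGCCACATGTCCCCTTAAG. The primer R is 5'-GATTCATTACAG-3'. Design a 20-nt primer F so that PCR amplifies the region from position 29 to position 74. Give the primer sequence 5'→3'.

5'-TCAGATCCTATAGGCGATAG-3'

The reverse primer's reverse complement CTGTAATGAATC matches the template at positions 63–74; the product starts at position 29.
The forward primer is identical to the top strand over positions 29–48: TCAGATCCTATAGGCGATAG.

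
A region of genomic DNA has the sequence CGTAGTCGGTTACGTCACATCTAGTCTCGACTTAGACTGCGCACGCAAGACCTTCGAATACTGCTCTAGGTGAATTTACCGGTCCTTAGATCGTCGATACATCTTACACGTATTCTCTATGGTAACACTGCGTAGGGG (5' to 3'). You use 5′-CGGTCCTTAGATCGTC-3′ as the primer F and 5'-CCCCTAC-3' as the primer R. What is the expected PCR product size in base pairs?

The forward primer matches the template at positions 80–95.
The reverse primer's reverse complement is GTAGGGG, which matches the template at positions 132–138.
Product length = (reverse-primer end) − (forward-primer start) + 1 = 138 − 80 + 1 = 59 bp.

59 bp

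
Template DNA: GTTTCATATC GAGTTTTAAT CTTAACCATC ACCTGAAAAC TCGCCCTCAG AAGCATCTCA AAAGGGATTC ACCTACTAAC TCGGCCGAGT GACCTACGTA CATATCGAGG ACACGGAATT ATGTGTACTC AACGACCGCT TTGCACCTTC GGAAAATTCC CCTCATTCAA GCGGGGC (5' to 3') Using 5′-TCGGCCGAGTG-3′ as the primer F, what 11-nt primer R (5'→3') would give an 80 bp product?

The forward primer binds at positions 81–91, so an 80 bp product ends at position 81 + 80 − 1 = 160.
The reverse primer anneals to the top strand over positions 150–160, i.e. to CGGAAAATTCC.
Its sequence written 5'→3' is the reverse complement: GGAATTTTCCG.

5'-GGAATTTTCCG-3'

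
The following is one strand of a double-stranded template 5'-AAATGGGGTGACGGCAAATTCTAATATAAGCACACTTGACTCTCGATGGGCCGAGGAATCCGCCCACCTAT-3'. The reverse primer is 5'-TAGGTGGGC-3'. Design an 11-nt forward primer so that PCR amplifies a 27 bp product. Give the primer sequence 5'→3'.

The reverse primer's reverse complement GCCCACCTA matches the template at positions 62–70, so the product ends at position 70.
A 27 bp product then starts at position 70 − 27 + 1 = 44.
The forward primer is identical to the top strand there: CGATGGGCCGA.

5'-CGATGGGCCGA-3'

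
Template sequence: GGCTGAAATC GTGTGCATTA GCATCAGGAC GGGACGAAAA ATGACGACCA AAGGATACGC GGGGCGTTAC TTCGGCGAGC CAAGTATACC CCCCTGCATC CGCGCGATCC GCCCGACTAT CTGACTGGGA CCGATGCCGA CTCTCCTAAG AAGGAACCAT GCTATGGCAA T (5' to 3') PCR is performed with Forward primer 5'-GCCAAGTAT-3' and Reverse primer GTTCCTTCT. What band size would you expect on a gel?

79 bp

The forward primer matches the template at positions 79–87.
Taking the reverse complement of GTTCCTTCT gives AGAAGGAAC, found at positions 149–157 on the template; the primer anneals here to the top strand with its 3' end pointing upstream.
Amplicon spans positions 79–157: 79 bp.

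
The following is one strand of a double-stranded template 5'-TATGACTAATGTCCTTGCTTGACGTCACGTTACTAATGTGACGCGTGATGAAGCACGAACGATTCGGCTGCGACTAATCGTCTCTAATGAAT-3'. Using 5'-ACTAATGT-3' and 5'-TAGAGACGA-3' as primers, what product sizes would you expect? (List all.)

The forward primer ACTAATGT matches the top strand at positions 5–12, 32–39.
The reverse primer's reverse complement is TCGTCTCTA, matching at positions 78–86.
Each forward site pairs with the reverse site to give a product ending at position 86: sizes 82, 55 bp.

82 bp, 55 bp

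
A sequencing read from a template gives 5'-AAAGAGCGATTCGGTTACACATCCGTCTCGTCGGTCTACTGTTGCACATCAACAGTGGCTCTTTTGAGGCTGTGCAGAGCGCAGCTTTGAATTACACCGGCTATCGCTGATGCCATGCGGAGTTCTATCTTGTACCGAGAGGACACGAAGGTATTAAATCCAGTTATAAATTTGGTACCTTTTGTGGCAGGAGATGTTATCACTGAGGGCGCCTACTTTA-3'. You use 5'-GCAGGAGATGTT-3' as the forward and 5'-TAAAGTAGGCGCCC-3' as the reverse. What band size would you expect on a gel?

The forward primer matches the template at positions 187–198.
Taking the reverse complement of TAAAGTAGGCGCCC gives GGGCGCCTACTTTA, found at positions 207–220 on the template; the primer anneals here to the top strand with its 3' end pointing upstream.
The product runs from position 187 to position 220, so its length is 220 − 187 + 1 = 34 bp.

34 bp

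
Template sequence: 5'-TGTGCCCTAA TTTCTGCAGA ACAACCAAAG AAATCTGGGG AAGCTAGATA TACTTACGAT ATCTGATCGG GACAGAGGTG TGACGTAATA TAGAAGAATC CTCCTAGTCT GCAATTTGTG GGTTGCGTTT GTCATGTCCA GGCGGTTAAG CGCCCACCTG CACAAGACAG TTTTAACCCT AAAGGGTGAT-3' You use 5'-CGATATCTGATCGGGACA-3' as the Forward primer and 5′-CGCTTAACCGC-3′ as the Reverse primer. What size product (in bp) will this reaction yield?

96 bp

The forward primer matches the template at positions 57–74.
Reverse complement of the reverse primer: GCGGTTAAGCG. This occurs on the top strand at positions 142–152.
Amplicon spans positions 57–152: 96 bp.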